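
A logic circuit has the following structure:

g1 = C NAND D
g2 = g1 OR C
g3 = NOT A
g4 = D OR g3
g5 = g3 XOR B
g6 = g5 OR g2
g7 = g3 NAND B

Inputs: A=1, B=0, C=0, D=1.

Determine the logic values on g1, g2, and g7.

g1 = C NAND D = 0 NAND 1 = 1
g2 = g1 OR C = 1 OR 0 = 1
g3 = NOT A = NOT 1 = 0
g7 = g3 NAND B = 0 NAND 0 = 1

g1 = 1  g2 = 1  g7 = 1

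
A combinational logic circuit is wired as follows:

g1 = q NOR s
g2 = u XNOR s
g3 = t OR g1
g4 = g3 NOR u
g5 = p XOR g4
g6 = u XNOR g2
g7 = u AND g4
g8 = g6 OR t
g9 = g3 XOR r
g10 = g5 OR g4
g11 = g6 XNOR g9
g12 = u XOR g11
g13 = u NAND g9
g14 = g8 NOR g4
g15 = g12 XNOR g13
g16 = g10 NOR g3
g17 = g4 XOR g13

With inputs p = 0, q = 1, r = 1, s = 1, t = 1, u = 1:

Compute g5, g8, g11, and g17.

g1 = q NOR s = 1 NOR 1 = 0
g2 = u XNOR s = 1 XNOR 1 = 1
g3 = t OR g1 = 1 OR 0 = 1
g4 = g3 NOR u = 1 NOR 1 = 0
g5 = p XOR g4 = 0 XOR 0 = 0
g6 = u XNOR g2 = 1 XNOR 1 = 1
g8 = g6 OR t = 1 OR 1 = 1
g9 = g3 XOR r = 1 XOR 1 = 0
g11 = g6 XNOR g9 = 1 XNOR 0 = 0
g13 = u NAND g9 = 1 NAND 0 = 1
g17 = g4 XOR g13 = 0 XOR 1 = 1

g5 = 0, g8 = 1, g11 = 0, g17 = 1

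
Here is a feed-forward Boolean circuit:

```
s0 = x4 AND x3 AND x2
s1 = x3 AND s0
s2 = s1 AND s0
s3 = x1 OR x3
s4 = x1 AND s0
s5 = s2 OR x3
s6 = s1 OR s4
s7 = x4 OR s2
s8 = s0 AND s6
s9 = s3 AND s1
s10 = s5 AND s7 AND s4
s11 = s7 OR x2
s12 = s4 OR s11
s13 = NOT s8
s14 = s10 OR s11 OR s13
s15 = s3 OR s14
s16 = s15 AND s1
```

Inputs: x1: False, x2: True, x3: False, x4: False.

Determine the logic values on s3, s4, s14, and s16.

s3 = False; s4 = False; s14 = True; s16 = False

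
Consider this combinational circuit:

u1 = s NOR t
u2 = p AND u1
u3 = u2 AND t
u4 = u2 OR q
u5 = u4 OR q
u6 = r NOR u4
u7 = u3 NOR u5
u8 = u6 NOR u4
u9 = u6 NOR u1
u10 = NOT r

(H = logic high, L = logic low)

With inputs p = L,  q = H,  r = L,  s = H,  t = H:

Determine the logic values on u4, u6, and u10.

u1 = s NOR t = H NOR H = L
u2 = p AND u1 = L AND L = L
u4 = u2 OR q = L OR H = H
u6 = r NOR u4 = L NOR H = L
u10 = NOT r = NOT L = H

u4 = H; u6 = L; u10 = H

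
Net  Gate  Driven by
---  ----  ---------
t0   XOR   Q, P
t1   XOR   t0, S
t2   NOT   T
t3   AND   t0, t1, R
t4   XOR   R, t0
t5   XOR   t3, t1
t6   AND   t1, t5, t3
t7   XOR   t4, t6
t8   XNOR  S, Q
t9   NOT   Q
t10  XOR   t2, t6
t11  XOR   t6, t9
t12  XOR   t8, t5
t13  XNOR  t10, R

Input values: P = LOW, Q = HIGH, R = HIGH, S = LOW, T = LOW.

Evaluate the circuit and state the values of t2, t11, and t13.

t0 = Q XOR P = HIGH XOR LOW = HIGH
t1 = t0 XOR S = HIGH XOR LOW = HIGH
t2 = NOT T = NOT LOW = HIGH
t3 = t0 AND t1 AND R = HIGH AND HIGH AND HIGH = HIGH
t5 = t3 XOR t1 = HIGH XOR HIGH = LOW
t6 = t1 AND t5 AND t3 = HIGH AND LOW AND HIGH = LOW
t9 = NOT Q = NOT HIGH = LOW
t10 = t2 XOR t6 = HIGH XOR LOW = HIGH
t11 = t6 XOR t9 = LOW XOR LOW = LOW
t13 = t10 XNOR R = HIGH XNOR HIGH = HIGH

t2 = HIGH, t11 = LOW, t13 = HIGH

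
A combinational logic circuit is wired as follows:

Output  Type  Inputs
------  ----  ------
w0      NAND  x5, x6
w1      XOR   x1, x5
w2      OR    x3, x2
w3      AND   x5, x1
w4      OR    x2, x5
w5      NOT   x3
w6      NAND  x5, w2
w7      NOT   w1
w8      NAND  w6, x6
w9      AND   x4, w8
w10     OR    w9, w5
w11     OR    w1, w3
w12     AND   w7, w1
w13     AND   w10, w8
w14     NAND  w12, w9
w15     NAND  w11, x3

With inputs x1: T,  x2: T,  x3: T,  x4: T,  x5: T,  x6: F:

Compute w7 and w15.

w1 = x1 XOR x5 = T XOR T = F
w3 = x5 AND x1 = T AND T = T
w7 = NOT w1 = NOT F = T
w11 = w1 OR w3 = F OR T = T
w15 = w11 NAND x3 = T NAND T = F

w7 = T, w15 = F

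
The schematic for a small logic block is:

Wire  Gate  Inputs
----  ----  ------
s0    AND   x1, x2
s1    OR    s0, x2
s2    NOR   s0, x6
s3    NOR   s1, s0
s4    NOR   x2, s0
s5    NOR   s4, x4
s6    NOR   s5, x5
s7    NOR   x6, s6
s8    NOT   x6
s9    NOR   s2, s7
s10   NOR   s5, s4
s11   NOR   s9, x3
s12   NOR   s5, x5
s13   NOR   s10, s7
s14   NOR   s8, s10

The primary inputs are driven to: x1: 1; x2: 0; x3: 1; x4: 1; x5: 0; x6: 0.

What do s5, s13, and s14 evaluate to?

s5 = 0, s13 = 1, s14 = 0

s0 = x1 AND x2 = 1 AND 0 = 0
s4 = x2 NOR s0 = 0 NOR 0 = 1
s5 = s4 NOR x4 = 1 NOR 1 = 0
s6 = s5 NOR x5 = 0 NOR 0 = 1
s7 = x6 NOR s6 = 0 NOR 1 = 0
s8 = NOT x6 = NOT 0 = 1
s10 = s5 NOR s4 = 0 NOR 1 = 0
s13 = s10 NOR s7 = 0 NOR 0 = 1
s14 = s8 NOR s10 = 1 NOR 0 = 0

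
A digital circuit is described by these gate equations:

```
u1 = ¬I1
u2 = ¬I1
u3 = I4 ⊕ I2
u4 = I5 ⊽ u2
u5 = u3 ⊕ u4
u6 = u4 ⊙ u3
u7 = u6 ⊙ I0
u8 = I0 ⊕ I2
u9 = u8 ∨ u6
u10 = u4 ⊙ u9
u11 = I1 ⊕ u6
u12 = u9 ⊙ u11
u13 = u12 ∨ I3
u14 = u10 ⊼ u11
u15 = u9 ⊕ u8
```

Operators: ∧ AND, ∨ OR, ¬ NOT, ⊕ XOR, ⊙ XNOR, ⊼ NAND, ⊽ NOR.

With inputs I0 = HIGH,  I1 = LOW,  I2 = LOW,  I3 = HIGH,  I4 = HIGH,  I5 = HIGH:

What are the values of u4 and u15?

u2 = NOT I1 = NOT LOW = HIGH
u3 = I4 XOR I2 = HIGH XOR LOW = HIGH
u4 = I5 NOR u2 = HIGH NOR HIGH = LOW
u6 = u4 XNOR u3 = LOW XNOR HIGH = LOW
u8 = I0 XOR I2 = HIGH XOR LOW = HIGH
u9 = u8 OR u6 = HIGH OR LOW = HIGH
u15 = u9 XOR u8 = HIGH XOR HIGH = LOW

u4 = LOW; u15 = LOW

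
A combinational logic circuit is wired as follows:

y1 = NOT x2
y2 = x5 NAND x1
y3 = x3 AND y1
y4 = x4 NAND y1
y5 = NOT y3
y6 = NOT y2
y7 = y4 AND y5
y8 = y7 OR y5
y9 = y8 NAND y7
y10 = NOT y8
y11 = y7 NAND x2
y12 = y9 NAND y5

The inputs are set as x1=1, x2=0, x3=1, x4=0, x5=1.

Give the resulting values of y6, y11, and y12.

y1 = NOT x2 = NOT 0 = 1
y2 = x5 NAND x1 = 1 NAND 1 = 0
y3 = x3 AND y1 = 1 AND 1 = 1
y4 = x4 NAND y1 = 0 NAND 1 = 1
y5 = NOT y3 = NOT 1 = 0
y6 = NOT y2 = NOT 0 = 1
y7 = y4 AND y5 = 1 AND 0 = 0
y8 = y7 OR y5 = 0 OR 0 = 0
y9 = y8 NAND y7 = 0 NAND 0 = 1
y11 = y7 NAND x2 = 0 NAND 0 = 1
y12 = y9 NAND y5 = 1 NAND 0 = 1

y6 = 1  y11 = 1  y12 = 1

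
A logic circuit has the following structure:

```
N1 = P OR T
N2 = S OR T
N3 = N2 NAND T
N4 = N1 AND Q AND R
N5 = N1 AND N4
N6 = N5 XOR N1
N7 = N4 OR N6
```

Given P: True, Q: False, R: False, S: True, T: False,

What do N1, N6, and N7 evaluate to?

N1 = P OR T = True OR False = True
N4 = N1 AND Q AND R = True AND False AND False = False
N5 = N1 AND N4 = True AND False = False
N6 = N5 XOR N1 = False XOR True = True
N7 = N4 OR N6 = False OR True = True

N1 = True  N6 = True  N7 = True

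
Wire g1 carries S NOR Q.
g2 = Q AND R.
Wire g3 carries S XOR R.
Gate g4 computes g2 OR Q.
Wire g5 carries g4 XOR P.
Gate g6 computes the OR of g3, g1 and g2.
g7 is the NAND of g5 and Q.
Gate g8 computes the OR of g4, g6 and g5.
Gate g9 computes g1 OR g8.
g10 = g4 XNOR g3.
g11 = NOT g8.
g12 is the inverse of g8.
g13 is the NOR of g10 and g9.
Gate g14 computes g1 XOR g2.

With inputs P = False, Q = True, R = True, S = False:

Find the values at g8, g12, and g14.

g8 = True, g12 = False, g14 = True

g1 = S NOR Q = False NOR True = False
g2 = Q AND R = True AND True = True
g3 = S XOR R = False XOR True = True
g4 = g2 OR Q = True OR True = True
g5 = g4 XOR P = True XOR False = True
g6 = g3 OR g1 OR g2 = True OR False OR True = True
g8 = g4 OR g6 OR g5 = True OR True OR True = True
g12 = NOT g8 = NOT True = False
g14 = g1 XOR g2 = False XOR True = True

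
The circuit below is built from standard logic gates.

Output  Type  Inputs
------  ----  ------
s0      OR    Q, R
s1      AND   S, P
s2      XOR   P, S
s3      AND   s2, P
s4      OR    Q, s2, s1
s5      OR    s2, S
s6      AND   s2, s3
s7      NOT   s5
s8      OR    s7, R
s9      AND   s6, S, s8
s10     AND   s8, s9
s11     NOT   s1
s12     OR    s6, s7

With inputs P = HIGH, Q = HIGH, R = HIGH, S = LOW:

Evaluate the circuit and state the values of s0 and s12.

s0 = Q OR R = HIGH OR HIGH = HIGH
s2 = P XOR S = HIGH XOR LOW = HIGH
s3 = s2 AND P = HIGH AND HIGH = HIGH
s5 = s2 OR S = HIGH OR LOW = HIGH
s6 = s2 AND s3 = HIGH AND HIGH = HIGH
s7 = NOT s5 = NOT HIGH = LOW
s12 = s6 OR s7 = HIGH OR LOW = HIGH

s0 = HIGH, s12 = HIGH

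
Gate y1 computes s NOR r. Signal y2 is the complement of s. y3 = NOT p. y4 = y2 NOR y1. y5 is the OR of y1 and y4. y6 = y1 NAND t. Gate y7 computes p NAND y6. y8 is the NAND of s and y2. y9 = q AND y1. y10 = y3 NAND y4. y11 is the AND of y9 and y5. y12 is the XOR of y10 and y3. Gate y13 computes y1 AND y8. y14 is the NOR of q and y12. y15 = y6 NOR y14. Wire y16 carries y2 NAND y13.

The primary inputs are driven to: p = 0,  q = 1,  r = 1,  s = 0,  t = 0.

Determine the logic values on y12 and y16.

y12 = 0, y16 = 1

y1 = s NOR r = 0 NOR 1 = 0
y2 = NOT s = NOT 0 = 1
y3 = NOT p = NOT 0 = 1
y4 = y2 NOR y1 = 1 NOR 0 = 0
y8 = s NAND y2 = 0 NAND 1 = 1
y10 = y3 NAND y4 = 1 NAND 0 = 1
y12 = y10 XOR y3 = 1 XOR 1 = 0
y13 = y1 AND y8 = 0 AND 1 = 0
y16 = y2 NAND y13 = 1 NAND 0 = 1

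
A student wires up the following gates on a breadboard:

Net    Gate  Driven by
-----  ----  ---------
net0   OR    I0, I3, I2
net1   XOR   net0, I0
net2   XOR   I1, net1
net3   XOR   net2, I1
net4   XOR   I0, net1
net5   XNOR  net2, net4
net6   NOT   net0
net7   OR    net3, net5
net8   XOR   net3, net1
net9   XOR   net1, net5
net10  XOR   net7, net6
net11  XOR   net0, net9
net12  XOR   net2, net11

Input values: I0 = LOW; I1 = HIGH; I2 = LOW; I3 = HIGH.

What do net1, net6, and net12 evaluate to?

net1 = HIGH, net6 = LOW, net12 = LOW

net0 = I0 OR I3 OR I2 = LOW OR HIGH OR LOW = HIGH
net1 = net0 XOR I0 = HIGH XOR LOW = HIGH
net2 = I1 XOR net1 = HIGH XOR HIGH = LOW
net4 = I0 XOR net1 = LOW XOR HIGH = HIGH
net5 = net2 XNOR net4 = LOW XNOR HIGH = LOW
net6 = NOT net0 = NOT HIGH = LOW
net9 = net1 XOR net5 = HIGH XOR LOW = HIGH
net11 = net0 XOR net9 = HIGH XOR HIGH = LOW
net12 = net2 XOR net11 = LOW XOR LOW = LOW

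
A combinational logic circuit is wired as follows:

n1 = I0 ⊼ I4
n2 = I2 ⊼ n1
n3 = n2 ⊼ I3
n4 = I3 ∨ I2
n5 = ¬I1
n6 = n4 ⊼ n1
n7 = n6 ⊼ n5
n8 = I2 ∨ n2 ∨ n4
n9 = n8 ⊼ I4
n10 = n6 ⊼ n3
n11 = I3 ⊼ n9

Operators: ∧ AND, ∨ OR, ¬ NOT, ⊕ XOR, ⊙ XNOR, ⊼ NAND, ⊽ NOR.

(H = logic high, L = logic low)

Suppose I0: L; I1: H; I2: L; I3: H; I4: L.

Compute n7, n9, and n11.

n1 = I0 NAND I4 = L NAND L = H
n2 = I2 NAND n1 = L NAND H = H
n4 = I3 OR I2 = H OR L = H
n5 = NOT I1 = NOT H = L
n6 = n4 NAND n1 = H NAND H = L
n7 = n6 NAND n5 = L NAND L = H
n8 = I2 OR n2 OR n4 = L OR H OR H = H
n9 = n8 NAND I4 = H NAND L = H
n11 = I3 NAND n9 = H NAND H = L

n7 = H, n9 = H, n11 = L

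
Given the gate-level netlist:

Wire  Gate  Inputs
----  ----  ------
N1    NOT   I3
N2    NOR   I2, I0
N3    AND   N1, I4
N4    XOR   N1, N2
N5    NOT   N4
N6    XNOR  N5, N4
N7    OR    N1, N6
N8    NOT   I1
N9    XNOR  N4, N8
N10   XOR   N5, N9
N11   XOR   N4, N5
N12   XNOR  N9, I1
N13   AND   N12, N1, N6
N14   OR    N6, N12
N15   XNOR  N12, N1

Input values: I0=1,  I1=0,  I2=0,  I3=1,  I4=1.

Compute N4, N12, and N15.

N4 = 0  N12 = 1  N15 = 0

N1 = NOT I3 = NOT 1 = 0
N2 = I2 NOR I0 = 0 NOR 1 = 0
N4 = N1 XOR N2 = 0 XOR 0 = 0
N8 = NOT I1 = NOT 0 = 1
N9 = N4 XNOR N8 = 0 XNOR 1 = 0
N12 = N9 XNOR I1 = 0 XNOR 0 = 1
N15 = N12 XNOR N1 = 1 XNOR 0 = 0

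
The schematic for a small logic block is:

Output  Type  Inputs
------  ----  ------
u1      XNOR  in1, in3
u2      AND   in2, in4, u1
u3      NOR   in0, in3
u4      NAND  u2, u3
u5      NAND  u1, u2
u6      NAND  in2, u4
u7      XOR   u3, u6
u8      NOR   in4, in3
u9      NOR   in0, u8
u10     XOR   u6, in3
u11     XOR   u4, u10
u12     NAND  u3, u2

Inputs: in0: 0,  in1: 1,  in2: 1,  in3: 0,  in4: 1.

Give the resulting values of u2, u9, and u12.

u1 = in1 XNOR in3 = 1 XNOR 0 = 0
u2 = in2 AND in4 AND u1 = 1 AND 1 AND 0 = 0
u3 = in0 NOR in3 = 0 NOR 0 = 1
u8 = in4 NOR in3 = 1 NOR 0 = 0
u9 = in0 NOR u8 = 0 NOR 0 = 1
u12 = u3 NAND u2 = 1 NAND 0 = 1

u2 = 0; u9 = 1; u12 = 1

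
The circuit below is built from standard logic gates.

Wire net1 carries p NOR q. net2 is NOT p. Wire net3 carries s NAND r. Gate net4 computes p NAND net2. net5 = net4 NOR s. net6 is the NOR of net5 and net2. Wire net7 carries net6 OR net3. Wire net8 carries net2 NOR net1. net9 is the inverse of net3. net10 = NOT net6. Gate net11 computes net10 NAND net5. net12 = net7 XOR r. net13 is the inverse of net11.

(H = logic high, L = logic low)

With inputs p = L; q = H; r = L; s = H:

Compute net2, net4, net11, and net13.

net2 = NOT p = NOT L = H
net4 = p NAND net2 = L NAND H = H
net5 = net4 NOR s = H NOR H = L
net6 = net5 NOR net2 = L NOR H = L
net10 = NOT net6 = NOT L = H
net11 = net10 NAND net5 = H NAND L = H
net13 = NOT net11 = NOT H = L

net2 = H, net4 = H, net11 = H, net13 = L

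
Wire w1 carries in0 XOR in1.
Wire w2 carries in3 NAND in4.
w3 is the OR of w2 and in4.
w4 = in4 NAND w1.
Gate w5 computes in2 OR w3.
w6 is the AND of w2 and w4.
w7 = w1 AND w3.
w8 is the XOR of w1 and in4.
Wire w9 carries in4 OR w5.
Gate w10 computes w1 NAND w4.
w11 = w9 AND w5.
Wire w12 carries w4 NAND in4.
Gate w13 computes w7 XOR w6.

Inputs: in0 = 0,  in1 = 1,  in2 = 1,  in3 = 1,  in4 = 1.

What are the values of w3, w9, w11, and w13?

w3 = 1; w9 = 1; w11 = 1; w13 = 1

w1 = in0 XOR in1 = 0 XOR 1 = 1
w2 = in3 NAND in4 = 1 NAND 1 = 0
w3 = w2 OR in4 = 0 OR 1 = 1
w4 = in4 NAND w1 = 1 NAND 1 = 0
w5 = in2 OR w3 = 1 OR 1 = 1
w6 = w2 AND w4 = 0 AND 0 = 0
w7 = w1 AND w3 = 1 AND 1 = 1
w9 = in4 OR w5 = 1 OR 1 = 1
w11 = w9 AND w5 = 1 AND 1 = 1
w13 = w7 XOR w6 = 1 XOR 0 = 1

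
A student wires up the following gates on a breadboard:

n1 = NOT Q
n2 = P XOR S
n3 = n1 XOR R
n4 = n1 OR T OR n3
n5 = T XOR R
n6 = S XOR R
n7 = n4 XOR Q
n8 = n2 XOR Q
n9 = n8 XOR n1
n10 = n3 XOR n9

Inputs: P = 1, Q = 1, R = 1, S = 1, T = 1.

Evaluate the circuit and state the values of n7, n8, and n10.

n7 = 0; n8 = 1; n10 = 0

n1 = NOT Q = NOT 1 = 0
n2 = P XOR S = 1 XOR 1 = 0
n3 = n1 XOR R = 0 XOR 1 = 1
n4 = n1 OR T OR n3 = 0 OR 1 OR 1 = 1
n7 = n4 XOR Q = 1 XOR 1 = 0
n8 = n2 XOR Q = 0 XOR 1 = 1
n9 = n8 XOR n1 = 1 XOR 0 = 1
n10 = n3 XOR n9 = 1 XOR 1 = 0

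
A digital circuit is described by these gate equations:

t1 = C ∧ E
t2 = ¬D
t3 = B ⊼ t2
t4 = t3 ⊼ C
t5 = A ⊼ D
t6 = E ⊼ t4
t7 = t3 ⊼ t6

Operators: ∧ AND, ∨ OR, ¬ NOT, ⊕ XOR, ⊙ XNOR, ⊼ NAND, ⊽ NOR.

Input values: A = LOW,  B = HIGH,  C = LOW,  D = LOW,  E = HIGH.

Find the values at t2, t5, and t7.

t2 = HIGH; t5 = HIGH; t7 = HIGH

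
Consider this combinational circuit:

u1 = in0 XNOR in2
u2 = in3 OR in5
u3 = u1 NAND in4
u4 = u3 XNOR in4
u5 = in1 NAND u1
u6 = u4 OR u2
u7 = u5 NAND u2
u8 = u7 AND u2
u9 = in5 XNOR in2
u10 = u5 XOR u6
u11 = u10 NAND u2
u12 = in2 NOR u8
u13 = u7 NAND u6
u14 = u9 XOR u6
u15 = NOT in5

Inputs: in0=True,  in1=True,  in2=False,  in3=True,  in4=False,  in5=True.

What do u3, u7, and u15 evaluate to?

u3 = True  u7 = False  u15 = False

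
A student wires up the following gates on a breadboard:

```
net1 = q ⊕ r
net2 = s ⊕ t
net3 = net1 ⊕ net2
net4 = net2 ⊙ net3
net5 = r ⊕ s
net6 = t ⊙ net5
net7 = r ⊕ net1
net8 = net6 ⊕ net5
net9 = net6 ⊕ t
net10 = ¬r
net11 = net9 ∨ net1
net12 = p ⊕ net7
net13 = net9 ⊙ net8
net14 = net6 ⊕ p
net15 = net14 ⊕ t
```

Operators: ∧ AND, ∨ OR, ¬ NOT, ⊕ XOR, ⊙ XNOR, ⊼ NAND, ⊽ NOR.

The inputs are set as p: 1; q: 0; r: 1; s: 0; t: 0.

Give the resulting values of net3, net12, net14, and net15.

net3 = 1  net12 = 1  net14 = 1  net15 = 1

net1 = q XOR r = 0 XOR 1 = 1
net2 = s XOR t = 0 XOR 0 = 0
net3 = net1 XOR net2 = 1 XOR 0 = 1
net5 = r XOR s = 1 XOR 0 = 1
net6 = t XNOR net5 = 0 XNOR 1 = 0
net7 = r XOR net1 = 1 XOR 1 = 0
net12 = p XOR net7 = 1 XOR 0 = 1
net14 = net6 XOR p = 0 XOR 1 = 1
net15 = net14 XOR t = 1 XOR 0 = 1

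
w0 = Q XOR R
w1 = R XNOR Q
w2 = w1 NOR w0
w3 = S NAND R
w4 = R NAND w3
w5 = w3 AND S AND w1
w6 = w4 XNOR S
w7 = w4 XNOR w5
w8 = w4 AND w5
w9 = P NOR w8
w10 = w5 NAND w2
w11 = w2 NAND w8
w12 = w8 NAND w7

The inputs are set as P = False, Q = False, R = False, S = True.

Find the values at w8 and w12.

w8 = True  w12 = False

w1 = R XNOR Q = False XNOR False = True
w3 = S NAND R = True NAND False = True
w4 = R NAND w3 = False NAND True = True
w5 = w3 AND S AND w1 = True AND True AND True = True
w7 = w4 XNOR w5 = True XNOR True = True
w8 = w4 AND w5 = True AND True = True
w12 = w8 NAND w7 = True NAND True = False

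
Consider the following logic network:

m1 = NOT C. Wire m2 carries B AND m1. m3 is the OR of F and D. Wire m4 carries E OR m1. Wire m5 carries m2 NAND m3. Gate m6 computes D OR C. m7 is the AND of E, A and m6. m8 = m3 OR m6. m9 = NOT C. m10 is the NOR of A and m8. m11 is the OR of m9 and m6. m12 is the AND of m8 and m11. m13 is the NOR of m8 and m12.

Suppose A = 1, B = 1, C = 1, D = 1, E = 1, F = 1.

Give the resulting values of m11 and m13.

m11 = 1, m13 = 0

m3 = F OR D = 1 OR 1 = 1
m6 = D OR C = 1 OR 1 = 1
m8 = m3 OR m6 = 1 OR 1 = 1
m9 = NOT C = NOT 1 = 0
m11 = m9 OR m6 = 0 OR 1 = 1
m12 = m8 AND m11 = 1 AND 1 = 1
m13 = m8 NOR m12 = 1 NOR 1 = 0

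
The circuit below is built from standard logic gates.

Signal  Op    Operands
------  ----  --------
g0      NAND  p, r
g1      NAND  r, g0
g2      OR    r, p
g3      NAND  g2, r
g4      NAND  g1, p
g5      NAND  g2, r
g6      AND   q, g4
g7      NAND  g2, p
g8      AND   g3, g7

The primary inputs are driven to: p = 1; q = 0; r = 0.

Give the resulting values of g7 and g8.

g2 = r OR p = 0 OR 1 = 1
g3 = g2 NAND r = 1 NAND 0 = 1
g7 = g2 NAND p = 1 NAND 1 = 0
g8 = g3 AND g7 = 1 AND 0 = 0

g7 = 0, g8 = 0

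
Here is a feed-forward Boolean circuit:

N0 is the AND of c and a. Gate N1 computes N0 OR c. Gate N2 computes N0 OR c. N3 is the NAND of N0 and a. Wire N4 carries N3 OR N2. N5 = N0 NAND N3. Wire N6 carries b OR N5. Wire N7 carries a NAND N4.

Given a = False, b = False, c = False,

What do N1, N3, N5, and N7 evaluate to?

N1 = False, N3 = True, N5 = True, N7 = True

N0 = c AND a = False AND False = False
N1 = N0 OR c = False OR False = False
N2 = N0 OR c = False OR False = False
N3 = N0 NAND a = False NAND False = True
N4 = N3 OR N2 = True OR False = True
N5 = N0 NAND N3 = False NAND True = True
N7 = a NAND N4 = False NAND True = True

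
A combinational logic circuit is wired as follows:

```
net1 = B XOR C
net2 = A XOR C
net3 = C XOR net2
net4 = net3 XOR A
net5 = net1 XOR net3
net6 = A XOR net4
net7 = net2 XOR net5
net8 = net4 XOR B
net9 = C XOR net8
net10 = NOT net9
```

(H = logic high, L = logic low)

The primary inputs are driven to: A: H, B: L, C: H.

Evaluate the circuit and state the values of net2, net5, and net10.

net2 = L, net5 = L, net10 = L

net1 = B XOR C = L XOR H = H
net2 = A XOR C = H XOR H = L
net3 = C XOR net2 = H XOR L = H
net4 = net3 XOR A = H XOR H = L
net5 = net1 XOR net3 = H XOR H = L
net8 = net4 XOR B = L XOR L = L
net9 = C XOR net8 = H XOR L = H
net10 = NOT net9 = NOT H = L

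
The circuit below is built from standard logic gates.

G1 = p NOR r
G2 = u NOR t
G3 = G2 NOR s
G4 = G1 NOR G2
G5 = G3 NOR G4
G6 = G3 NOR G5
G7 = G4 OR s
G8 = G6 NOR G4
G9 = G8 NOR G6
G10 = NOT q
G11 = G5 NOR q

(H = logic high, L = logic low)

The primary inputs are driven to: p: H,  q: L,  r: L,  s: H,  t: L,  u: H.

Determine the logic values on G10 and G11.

G1 = p NOR r = H NOR L = L
G2 = u NOR t = H NOR L = L
G3 = G2 NOR s = L NOR H = L
G4 = G1 NOR G2 = L NOR L = H
G5 = G3 NOR G4 = L NOR H = L
G10 = NOT q = NOT L = H
G11 = G5 NOR q = L NOR L = H

G10 = H; G11 = H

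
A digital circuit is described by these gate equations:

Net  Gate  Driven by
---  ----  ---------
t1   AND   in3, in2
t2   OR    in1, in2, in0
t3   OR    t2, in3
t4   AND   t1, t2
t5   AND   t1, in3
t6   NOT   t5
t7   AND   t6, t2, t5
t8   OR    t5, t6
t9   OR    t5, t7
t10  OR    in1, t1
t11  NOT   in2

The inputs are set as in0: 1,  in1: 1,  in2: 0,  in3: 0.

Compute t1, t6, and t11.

t1 = 0  t6 = 1  t11 = 1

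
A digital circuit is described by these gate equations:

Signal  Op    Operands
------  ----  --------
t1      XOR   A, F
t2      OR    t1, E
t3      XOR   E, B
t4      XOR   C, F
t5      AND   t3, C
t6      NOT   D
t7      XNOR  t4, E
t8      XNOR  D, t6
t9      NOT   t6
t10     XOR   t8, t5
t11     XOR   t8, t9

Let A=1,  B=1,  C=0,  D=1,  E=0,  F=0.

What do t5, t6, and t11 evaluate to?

t3 = E XOR B = 0 XOR 1 = 1
t5 = t3 AND C = 1 AND 0 = 0
t6 = NOT D = NOT 1 = 0
t8 = D XNOR t6 = 1 XNOR 0 = 0
t9 = NOT t6 = NOT 0 = 1
t11 = t8 XOR t9 = 0 XOR 1 = 1

t5 = 0; t6 = 0; t11 = 1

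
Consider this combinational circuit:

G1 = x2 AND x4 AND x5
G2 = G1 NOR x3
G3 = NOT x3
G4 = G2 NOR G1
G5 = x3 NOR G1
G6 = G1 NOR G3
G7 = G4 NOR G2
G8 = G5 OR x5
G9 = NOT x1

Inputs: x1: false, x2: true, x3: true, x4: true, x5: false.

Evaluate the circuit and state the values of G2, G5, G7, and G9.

G2 = false, G5 = false, G7 = false, G9 = true

G1 = x2 AND x4 AND x5 = true AND true AND false = false
G2 = G1 NOR x3 = false NOR true = false
G4 = G2 NOR G1 = false NOR false = true
G5 = x3 NOR G1 = true NOR false = false
G7 = G4 NOR G2 = true NOR false = false
G9 = NOT x1 = NOT false = true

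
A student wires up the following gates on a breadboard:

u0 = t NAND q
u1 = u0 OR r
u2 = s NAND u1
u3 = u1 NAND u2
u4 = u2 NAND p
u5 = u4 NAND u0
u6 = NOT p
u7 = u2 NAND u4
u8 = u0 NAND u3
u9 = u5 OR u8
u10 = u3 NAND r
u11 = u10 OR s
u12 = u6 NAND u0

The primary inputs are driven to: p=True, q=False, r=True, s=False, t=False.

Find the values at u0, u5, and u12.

u0 = True, u5 = True, u12 = True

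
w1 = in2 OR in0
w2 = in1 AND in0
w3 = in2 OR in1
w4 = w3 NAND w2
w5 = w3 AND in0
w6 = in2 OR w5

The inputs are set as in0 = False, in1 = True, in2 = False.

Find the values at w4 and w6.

w2 = in1 AND in0 = True AND False = False
w3 = in2 OR in1 = False OR True = True
w4 = w3 NAND w2 = True NAND False = True
w5 = w3 AND in0 = True AND False = False
w6 = in2 OR w5 = False OR False = False

w4 = True; w6 = False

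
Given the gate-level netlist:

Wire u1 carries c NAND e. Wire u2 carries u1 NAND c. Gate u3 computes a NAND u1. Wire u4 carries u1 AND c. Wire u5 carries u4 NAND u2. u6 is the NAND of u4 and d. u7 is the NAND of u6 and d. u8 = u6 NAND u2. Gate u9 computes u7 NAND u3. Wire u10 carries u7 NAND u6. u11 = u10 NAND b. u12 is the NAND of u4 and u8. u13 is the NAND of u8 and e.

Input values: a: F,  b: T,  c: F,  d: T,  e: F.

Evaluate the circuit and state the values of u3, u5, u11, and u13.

u1 = c NAND e = F NAND F = T
u2 = u1 NAND c = T NAND F = T
u3 = a NAND u1 = F NAND T = T
u4 = u1 AND c = T AND F = F
u5 = u4 NAND u2 = F NAND T = T
u6 = u4 NAND d = F NAND T = T
u7 = u6 NAND d = T NAND T = F
u8 = u6 NAND u2 = T NAND T = F
u10 = u7 NAND u6 = F NAND T = T
u11 = u10 NAND b = T NAND T = F
u13 = u8 NAND e = F NAND F = T

u3 = T, u5 = T, u11 = F, u13 = T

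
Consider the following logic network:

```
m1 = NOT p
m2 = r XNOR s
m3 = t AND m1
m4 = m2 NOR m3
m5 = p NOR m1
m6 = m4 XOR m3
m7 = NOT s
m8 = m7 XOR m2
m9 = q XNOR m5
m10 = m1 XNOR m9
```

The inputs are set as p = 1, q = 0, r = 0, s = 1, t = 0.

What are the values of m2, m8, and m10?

m2 = 0; m8 = 0; m10 = 0

m1 = NOT p = NOT 1 = 0
m2 = r XNOR s = 0 XNOR 1 = 0
m5 = p NOR m1 = 1 NOR 0 = 0
m7 = NOT s = NOT 1 = 0
m8 = m7 XOR m2 = 0 XOR 0 = 0
m9 = q XNOR m5 = 0 XNOR 0 = 1
m10 = m1 XNOR m9 = 0 XNOR 1 = 0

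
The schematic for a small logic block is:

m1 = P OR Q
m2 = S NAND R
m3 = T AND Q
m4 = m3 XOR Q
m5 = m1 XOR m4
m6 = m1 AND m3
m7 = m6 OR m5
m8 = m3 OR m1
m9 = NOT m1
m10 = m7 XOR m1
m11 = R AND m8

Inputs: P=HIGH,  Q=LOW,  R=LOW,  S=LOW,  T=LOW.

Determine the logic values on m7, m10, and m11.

m1 = P OR Q = HIGH OR LOW = HIGH
m3 = T AND Q = LOW AND LOW = LOW
m4 = m3 XOR Q = LOW XOR LOW = LOW
m5 = m1 XOR m4 = HIGH XOR LOW = HIGH
m6 = m1 AND m3 = HIGH AND LOW = LOW
m7 = m6 OR m5 = LOW OR HIGH = HIGH
m8 = m3 OR m1 = LOW OR HIGH = HIGH
m10 = m7 XOR m1 = HIGH XOR HIGH = LOW
m11 = R AND m8 = LOW AND HIGH = LOW

m7 = HIGH, m10 = LOW, m11 = LOW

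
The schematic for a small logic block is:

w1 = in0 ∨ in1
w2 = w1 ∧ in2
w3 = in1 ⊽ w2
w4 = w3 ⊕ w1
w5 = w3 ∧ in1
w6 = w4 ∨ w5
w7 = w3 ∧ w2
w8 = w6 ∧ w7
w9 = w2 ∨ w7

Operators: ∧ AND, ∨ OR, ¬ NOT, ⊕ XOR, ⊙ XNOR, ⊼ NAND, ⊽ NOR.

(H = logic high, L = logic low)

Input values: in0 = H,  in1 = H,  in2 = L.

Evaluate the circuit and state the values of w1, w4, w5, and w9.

w1 = H; w4 = H; w5 = L; w9 = L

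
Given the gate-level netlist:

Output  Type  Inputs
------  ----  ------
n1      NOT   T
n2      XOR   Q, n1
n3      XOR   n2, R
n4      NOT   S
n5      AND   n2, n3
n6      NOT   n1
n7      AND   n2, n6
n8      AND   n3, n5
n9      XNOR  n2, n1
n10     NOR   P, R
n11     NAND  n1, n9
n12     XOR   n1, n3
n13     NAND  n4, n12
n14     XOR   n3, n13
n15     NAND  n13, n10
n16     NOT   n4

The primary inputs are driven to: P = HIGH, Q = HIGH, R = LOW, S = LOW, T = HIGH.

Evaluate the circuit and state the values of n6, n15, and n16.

n1 = NOT T = NOT HIGH = LOW
n2 = Q XOR n1 = HIGH XOR LOW = HIGH
n3 = n2 XOR R = HIGH XOR LOW = HIGH
n4 = NOT S = NOT LOW = HIGH
n6 = NOT n1 = NOT LOW = HIGH
n10 = P NOR R = HIGH NOR LOW = LOW
n12 = n1 XOR n3 = LOW XOR HIGH = HIGH
n13 = n4 NAND n12 = HIGH NAND HIGH = LOW
n15 = n13 NAND n10 = LOW NAND LOW = HIGH
n16 = NOT n4 = NOT HIGH = LOW

n6 = HIGH; n15 = HIGH; n16 = LOW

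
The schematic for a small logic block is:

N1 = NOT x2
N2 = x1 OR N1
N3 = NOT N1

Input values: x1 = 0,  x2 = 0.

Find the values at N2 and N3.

N1 = NOT x2 = NOT 0 = 1
N2 = x1 OR N1 = 0 OR 1 = 1
N3 = NOT N1 = NOT 1 = 0

N2 = 1, N3 = 0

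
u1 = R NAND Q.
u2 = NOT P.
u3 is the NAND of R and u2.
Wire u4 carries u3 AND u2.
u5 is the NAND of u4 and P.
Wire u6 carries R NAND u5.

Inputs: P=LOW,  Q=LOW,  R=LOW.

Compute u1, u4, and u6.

u1 = R NAND Q = LOW NAND LOW = HIGH
u2 = NOT P = NOT LOW = HIGH
u3 = R NAND u2 = LOW NAND HIGH = HIGH
u4 = u3 AND u2 = HIGH AND HIGH = HIGH
u5 = u4 NAND P = HIGH NAND LOW = HIGH
u6 = R NAND u5 = LOW NAND HIGH = HIGH

u1 = HIGH, u4 = HIGH, u6 = HIGH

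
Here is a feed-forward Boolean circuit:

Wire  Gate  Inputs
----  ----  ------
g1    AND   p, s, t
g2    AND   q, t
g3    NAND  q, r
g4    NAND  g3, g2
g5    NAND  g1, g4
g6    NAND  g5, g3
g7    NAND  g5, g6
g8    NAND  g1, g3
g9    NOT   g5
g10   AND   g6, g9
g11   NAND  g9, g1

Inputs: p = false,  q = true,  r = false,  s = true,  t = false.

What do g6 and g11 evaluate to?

g6 = false  g11 = true

g1 = p AND s AND t = false AND true AND false = false
g2 = q AND t = true AND false = false
g3 = q NAND r = true NAND false = true
g4 = g3 NAND g2 = true NAND false = true
g5 = g1 NAND g4 = false NAND true = true
g6 = g5 NAND g3 = true NAND true = false
g9 = NOT g5 = NOT true = false
g11 = g9 NAND g1 = false NAND false = true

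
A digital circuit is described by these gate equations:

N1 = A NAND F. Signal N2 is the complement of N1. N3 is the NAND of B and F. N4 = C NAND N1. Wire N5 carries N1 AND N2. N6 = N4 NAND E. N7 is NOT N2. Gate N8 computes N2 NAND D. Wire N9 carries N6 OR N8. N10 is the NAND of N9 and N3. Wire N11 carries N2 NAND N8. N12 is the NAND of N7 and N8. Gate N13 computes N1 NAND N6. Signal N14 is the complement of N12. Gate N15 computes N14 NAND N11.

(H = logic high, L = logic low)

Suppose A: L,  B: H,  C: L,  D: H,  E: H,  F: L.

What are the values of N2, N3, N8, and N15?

N2 = L, N3 = H, N8 = H, N15 = L

N1 = A NAND F = L NAND L = H
N2 = NOT N1 = NOT H = L
N3 = B NAND F = H NAND L = H
N7 = NOT N2 = NOT L = H
N8 = N2 NAND D = L NAND H = H
N11 = N2 NAND N8 = L NAND H = H
N12 = N7 NAND N8 = H NAND H = L
N14 = NOT N12 = NOT L = H
N15 = N14 NAND N11 = H NAND H = L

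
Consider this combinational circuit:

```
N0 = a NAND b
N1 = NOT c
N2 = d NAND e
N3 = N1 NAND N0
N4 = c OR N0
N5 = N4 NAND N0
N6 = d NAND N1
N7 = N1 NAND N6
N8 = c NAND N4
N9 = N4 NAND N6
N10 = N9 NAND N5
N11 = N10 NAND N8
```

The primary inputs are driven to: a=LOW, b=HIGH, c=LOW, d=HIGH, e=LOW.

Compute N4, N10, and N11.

N0 = a NAND b = LOW NAND HIGH = HIGH
N1 = NOT c = NOT LOW = HIGH
N4 = c OR N0 = LOW OR HIGH = HIGH
N5 = N4 NAND N0 = HIGH NAND HIGH = LOW
N6 = d NAND N1 = HIGH NAND HIGH = LOW
N8 = c NAND N4 = LOW NAND HIGH = HIGH
N9 = N4 NAND N6 = HIGH NAND LOW = HIGH
N10 = N9 NAND N5 = HIGH NAND LOW = HIGH
N11 = N10 NAND N8 = HIGH NAND HIGH = LOW

N4 = HIGH; N10 = HIGH; N11 = LOW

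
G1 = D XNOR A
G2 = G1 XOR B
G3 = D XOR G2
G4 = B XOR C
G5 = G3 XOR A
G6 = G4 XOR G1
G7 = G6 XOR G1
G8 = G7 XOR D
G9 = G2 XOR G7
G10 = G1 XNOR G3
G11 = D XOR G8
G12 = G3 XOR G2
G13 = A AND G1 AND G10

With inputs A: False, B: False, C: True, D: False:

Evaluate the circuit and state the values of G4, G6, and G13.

G4 = True  G6 = False  G13 = False

G1 = D XNOR A = False XNOR False = True
G2 = G1 XOR B = True XOR False = True
G3 = D XOR G2 = False XOR True = True
G4 = B XOR C = False XOR True = True
G6 = G4 XOR G1 = True XOR True = False
G10 = G1 XNOR G3 = True XNOR True = True
G13 = A AND G1 AND G10 = False AND True AND True = False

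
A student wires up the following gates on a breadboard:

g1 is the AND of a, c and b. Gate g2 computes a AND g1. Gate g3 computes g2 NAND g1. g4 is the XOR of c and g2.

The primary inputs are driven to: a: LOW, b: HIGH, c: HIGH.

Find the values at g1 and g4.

g1 = LOW; g4 = HIGH

g1 = a AND c AND b = LOW AND HIGH AND HIGH = LOW
g2 = a AND g1 = LOW AND LOW = LOW
g4 = c XOR g2 = HIGH XOR LOW = HIGH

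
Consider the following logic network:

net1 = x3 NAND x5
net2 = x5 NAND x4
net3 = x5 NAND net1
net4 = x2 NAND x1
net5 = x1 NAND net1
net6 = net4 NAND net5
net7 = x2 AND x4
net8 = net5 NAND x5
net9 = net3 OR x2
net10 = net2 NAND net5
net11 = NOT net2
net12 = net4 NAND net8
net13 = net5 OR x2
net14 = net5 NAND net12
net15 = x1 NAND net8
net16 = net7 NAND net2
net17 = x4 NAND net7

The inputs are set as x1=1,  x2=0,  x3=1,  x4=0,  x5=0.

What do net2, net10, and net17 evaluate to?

net1 = x3 NAND x5 = 1 NAND 0 = 1
net2 = x5 NAND x4 = 0 NAND 0 = 1
net5 = x1 NAND net1 = 1 NAND 1 = 0
net7 = x2 AND x4 = 0 AND 0 = 0
net10 = net2 NAND net5 = 1 NAND 0 = 1
net17 = x4 NAND net7 = 0 NAND 0 = 1

net2 = 1, net10 = 1, net17 = 1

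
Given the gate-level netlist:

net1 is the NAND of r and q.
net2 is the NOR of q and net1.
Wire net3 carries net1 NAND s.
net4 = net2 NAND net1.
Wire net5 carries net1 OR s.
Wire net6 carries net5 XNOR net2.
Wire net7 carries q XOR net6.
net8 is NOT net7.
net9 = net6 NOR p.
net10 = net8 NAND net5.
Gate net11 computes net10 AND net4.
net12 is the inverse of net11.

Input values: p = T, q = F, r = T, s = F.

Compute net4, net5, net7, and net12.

net4 = T, net5 = T, net7 = F, net12 = T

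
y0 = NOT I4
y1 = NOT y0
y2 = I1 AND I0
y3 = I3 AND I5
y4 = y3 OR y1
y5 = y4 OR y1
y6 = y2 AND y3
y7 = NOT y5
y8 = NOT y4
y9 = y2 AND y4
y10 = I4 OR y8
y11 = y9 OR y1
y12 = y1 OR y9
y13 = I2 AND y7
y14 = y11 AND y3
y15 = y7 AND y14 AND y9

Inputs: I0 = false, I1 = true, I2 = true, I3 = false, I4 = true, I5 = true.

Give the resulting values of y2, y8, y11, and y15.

y2 = false; y8 = false; y11 = true; y15 = false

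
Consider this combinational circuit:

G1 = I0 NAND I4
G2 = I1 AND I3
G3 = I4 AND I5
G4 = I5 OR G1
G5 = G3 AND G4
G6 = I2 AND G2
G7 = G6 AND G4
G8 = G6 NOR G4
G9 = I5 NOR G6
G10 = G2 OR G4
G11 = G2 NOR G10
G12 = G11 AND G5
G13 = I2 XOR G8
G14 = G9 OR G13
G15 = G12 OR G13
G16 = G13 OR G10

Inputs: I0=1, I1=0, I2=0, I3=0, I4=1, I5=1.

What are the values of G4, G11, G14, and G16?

G4 = 1, G11 = 0, G14 = 0, G16 = 1

G1 = I0 NAND I4 = 1 NAND 1 = 0
G2 = I1 AND I3 = 0 AND 0 = 0
G4 = I5 OR G1 = 1 OR 0 = 1
G6 = I2 AND G2 = 0 AND 0 = 0
G8 = G6 NOR G4 = 0 NOR 1 = 0
G9 = I5 NOR G6 = 1 NOR 0 = 0
G10 = G2 OR G4 = 0 OR 1 = 1
G11 = G2 NOR G10 = 0 NOR 1 = 0
G13 = I2 XOR G8 = 0 XOR 0 = 0
G14 = G9 OR G13 = 0 OR 0 = 0
G16 = G13 OR G10 = 0 OR 1 = 1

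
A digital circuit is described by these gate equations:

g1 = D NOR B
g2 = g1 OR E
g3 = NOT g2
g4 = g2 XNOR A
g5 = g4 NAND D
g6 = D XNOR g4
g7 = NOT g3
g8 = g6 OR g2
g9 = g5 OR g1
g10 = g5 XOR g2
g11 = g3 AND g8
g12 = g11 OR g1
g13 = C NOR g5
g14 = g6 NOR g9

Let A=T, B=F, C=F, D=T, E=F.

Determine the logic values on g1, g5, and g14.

g1 = F, g5 = T, g14 = F

g1 = D NOR B = T NOR F = F
g2 = g1 OR E = F OR F = F
g4 = g2 XNOR A = F XNOR T = F
g5 = g4 NAND D = F NAND T = T
g6 = D XNOR g4 = T XNOR F = F
g9 = g5 OR g1 = T OR F = T
g14 = g6 NOR g9 = F NOR T = F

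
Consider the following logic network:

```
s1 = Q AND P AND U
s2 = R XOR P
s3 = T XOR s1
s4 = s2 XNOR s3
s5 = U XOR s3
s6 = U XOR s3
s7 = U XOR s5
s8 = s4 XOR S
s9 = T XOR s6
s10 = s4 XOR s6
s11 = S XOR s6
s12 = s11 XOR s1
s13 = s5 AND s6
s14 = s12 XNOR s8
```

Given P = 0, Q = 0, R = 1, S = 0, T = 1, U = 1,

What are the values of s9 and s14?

s9 = 1; s14 = 0

s1 = Q AND P AND U = 0 AND 0 AND 1 = 0
s2 = R XOR P = 1 XOR 0 = 1
s3 = T XOR s1 = 1 XOR 0 = 1
s4 = s2 XNOR s3 = 1 XNOR 1 = 1
s6 = U XOR s3 = 1 XOR 1 = 0
s8 = s4 XOR S = 1 XOR 0 = 1
s9 = T XOR s6 = 1 XOR 0 = 1
s11 = S XOR s6 = 0 XOR 0 = 0
s12 = s11 XOR s1 = 0 XOR 0 = 0
s14 = s12 XNOR s8 = 0 XNOR 1 = 0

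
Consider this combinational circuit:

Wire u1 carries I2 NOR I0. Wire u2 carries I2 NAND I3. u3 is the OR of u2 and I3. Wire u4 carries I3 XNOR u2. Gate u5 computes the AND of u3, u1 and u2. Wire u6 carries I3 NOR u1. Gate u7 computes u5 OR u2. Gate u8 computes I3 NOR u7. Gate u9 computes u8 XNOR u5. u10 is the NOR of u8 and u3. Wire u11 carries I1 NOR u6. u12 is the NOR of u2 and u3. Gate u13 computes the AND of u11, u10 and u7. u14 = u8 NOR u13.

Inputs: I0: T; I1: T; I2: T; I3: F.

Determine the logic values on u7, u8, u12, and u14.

u1 = I2 NOR I0 = T NOR T = F
u2 = I2 NAND I3 = T NAND F = T
u3 = u2 OR I3 = T OR F = T
u5 = u3 AND u1 AND u2 = T AND F AND T = F
u6 = I3 NOR u1 = F NOR F = T
u7 = u5 OR u2 = F OR T = T
u8 = I3 NOR u7 = F NOR T = F
u10 = u8 NOR u3 = F NOR T = F
u11 = I1 NOR u6 = T NOR T = F
u12 = u2 NOR u3 = T NOR T = F
u13 = u11 AND u10 AND u7 = F AND F AND T = F
u14 = u8 NOR u13 = F NOR F = T

u7 = T  u8 = F  u12 = F  u14 = T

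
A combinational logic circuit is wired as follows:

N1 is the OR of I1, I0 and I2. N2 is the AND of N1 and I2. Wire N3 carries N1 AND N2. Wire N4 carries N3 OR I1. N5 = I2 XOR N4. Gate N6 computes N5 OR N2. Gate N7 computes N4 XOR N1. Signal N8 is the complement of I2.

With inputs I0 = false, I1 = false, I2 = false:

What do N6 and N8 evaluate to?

N6 = false, N8 = true

N1 = I1 OR I0 OR I2 = false OR false OR false = false
N2 = N1 AND I2 = false AND false = false
N3 = N1 AND N2 = false AND false = false
N4 = N3 OR I1 = false OR false = false
N5 = I2 XOR N4 = false XOR false = false
N6 = N5 OR N2 = false OR false = false
N8 = NOT I2 = NOT false = true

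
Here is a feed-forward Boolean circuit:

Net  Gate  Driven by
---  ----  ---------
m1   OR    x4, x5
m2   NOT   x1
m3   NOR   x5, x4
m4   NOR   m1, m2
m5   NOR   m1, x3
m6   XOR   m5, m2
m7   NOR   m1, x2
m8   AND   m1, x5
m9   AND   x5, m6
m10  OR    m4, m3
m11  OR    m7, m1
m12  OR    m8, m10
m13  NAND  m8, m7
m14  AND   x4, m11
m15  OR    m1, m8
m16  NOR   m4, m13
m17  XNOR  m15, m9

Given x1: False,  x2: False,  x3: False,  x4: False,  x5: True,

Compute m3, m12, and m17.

m3 = False, m12 = True, m17 = True

m1 = x4 OR x5 = False OR True = True
m2 = NOT x1 = NOT False = True
m3 = x5 NOR x4 = True NOR False = False
m4 = m1 NOR m2 = True NOR True = False
m5 = m1 NOR x3 = True NOR False = False
m6 = m5 XOR m2 = False XOR True = True
m8 = m1 AND x5 = True AND True = True
m9 = x5 AND m6 = True AND True = True
m10 = m4 OR m3 = False OR False = False
m12 = m8 OR m10 = True OR False = True
m15 = m1 OR m8 = True OR True = True
m17 = m15 XNOR m9 = True XNOR True = True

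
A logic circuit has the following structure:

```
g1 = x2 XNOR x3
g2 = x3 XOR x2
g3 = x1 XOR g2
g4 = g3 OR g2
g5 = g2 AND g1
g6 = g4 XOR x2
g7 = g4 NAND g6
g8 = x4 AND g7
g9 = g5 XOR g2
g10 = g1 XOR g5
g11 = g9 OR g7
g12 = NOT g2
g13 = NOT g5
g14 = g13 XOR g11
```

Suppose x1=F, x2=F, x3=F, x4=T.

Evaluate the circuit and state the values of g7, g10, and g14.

g1 = x2 XNOR x3 = F XNOR F = T
g2 = x3 XOR x2 = F XOR F = F
g3 = x1 XOR g2 = F XOR F = F
g4 = g3 OR g2 = F OR F = F
g5 = g2 AND g1 = F AND T = F
g6 = g4 XOR x2 = F XOR F = F
g7 = g4 NAND g6 = F NAND F = T
g9 = g5 XOR g2 = F XOR F = F
g10 = g1 XOR g5 = T XOR F = T
g11 = g9 OR g7 = F OR T = T
g13 = NOT g5 = NOT F = T
g14 = g13 XOR g11 = T XOR T = F

g7 = T, g10 = T, g14 = F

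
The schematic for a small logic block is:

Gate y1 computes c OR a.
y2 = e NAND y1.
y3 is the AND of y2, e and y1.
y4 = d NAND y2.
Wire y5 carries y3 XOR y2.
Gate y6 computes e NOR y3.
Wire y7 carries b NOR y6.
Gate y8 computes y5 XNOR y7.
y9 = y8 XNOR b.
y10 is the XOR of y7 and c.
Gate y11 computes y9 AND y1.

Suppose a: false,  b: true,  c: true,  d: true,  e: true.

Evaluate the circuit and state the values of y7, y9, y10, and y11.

y7 = false, y9 = true, y10 = true, y11 = true

y1 = c OR a = true OR false = true
y2 = e NAND y1 = true NAND true = false
y3 = y2 AND e AND y1 = false AND true AND true = false
y5 = y3 XOR y2 = false XOR false = false
y6 = e NOR y3 = true NOR false = false
y7 = b NOR y6 = true NOR false = false
y8 = y5 XNOR y7 = false XNOR false = true
y9 = y8 XNOR b = true XNOR true = true
y10 = y7 XOR c = false XOR true = true
y11 = y9 AND y1 = true AND true = true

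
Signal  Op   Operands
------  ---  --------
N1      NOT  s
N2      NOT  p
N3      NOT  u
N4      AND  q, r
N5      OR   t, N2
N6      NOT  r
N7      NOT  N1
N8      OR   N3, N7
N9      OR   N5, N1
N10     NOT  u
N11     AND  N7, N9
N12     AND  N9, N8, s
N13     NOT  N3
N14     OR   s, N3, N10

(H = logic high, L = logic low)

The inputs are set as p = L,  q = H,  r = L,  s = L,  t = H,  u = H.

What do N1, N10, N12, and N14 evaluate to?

N1 = NOT s = NOT L = H
N2 = NOT p = NOT L = H
N3 = NOT u = NOT H = L
N5 = t OR N2 = H OR H = H
N7 = NOT N1 = NOT H = L
N8 = N3 OR N7 = L OR L = L
N9 = N5 OR N1 = H OR H = H
N10 = NOT u = NOT H = L
N12 = N9 AND N8 AND s = H AND L AND L = L
N14 = s OR N3 OR N10 = L OR L OR L = L

N1 = H, N10 = L, N12 = L, N14 = L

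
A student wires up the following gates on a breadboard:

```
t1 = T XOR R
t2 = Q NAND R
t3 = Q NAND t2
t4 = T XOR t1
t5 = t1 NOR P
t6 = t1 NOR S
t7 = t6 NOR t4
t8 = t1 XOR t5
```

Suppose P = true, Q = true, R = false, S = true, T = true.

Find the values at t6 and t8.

t1 = T XOR R = true XOR false = true
t5 = t1 NOR P = true NOR true = false
t6 = t1 NOR S = true NOR true = false
t8 = t1 XOR t5 = true XOR false = true

t6 = false; t8 = true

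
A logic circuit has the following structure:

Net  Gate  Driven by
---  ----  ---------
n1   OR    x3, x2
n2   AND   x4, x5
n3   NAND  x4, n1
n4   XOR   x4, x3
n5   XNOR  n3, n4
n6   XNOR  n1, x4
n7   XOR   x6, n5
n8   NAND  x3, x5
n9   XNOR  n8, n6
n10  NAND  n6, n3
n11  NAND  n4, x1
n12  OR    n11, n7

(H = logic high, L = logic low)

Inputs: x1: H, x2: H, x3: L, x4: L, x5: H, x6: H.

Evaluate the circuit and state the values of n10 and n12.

n10 = H, n12 = H

n1 = x3 OR x2 = L OR H = H
n3 = x4 NAND n1 = L NAND H = H
n4 = x4 XOR x3 = L XOR L = L
n5 = n3 XNOR n4 = H XNOR L = L
n6 = n1 XNOR x4 = H XNOR L = L
n7 = x6 XOR n5 = H XOR L = H
n10 = n6 NAND n3 = L NAND H = H
n11 = n4 NAND x1 = L NAND H = H
n12 = n11 OR n7 = H OR H = H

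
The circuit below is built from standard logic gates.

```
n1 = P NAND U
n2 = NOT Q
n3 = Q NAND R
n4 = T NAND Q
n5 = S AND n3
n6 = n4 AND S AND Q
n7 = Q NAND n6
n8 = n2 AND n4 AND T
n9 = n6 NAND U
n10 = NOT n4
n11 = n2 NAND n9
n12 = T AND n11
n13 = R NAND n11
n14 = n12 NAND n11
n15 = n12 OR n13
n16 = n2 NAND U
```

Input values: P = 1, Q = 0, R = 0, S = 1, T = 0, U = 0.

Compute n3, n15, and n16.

n3 = 1  n15 = 1  n16 = 1

n2 = NOT Q = NOT 0 = 1
n3 = Q NAND R = 0 NAND 0 = 1
n4 = T NAND Q = 0 NAND 0 = 1
n6 = n4 AND S AND Q = 1 AND 1 AND 0 = 0
n9 = n6 NAND U = 0 NAND 0 = 1
n11 = n2 NAND n9 = 1 NAND 1 = 0
n12 = T AND n11 = 0 AND 0 = 0
n13 = R NAND n11 = 0 NAND 0 = 1
n15 = n12 OR n13 = 0 OR 1 = 1
n16 = n2 NAND U = 1 NAND 0 = 1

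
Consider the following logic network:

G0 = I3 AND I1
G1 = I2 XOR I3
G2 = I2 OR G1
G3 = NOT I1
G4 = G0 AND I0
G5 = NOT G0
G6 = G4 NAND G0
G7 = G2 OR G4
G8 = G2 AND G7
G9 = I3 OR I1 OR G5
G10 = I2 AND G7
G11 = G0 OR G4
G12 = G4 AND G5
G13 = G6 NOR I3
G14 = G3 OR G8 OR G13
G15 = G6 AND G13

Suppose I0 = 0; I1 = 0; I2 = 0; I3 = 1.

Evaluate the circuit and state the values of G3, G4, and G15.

G0 = I3 AND I1 = 1 AND 0 = 0
G3 = NOT I1 = NOT 0 = 1
G4 = G0 AND I0 = 0 AND 0 = 0
G6 = G4 NAND G0 = 0 NAND 0 = 1
G13 = G6 NOR I3 = 1 NOR 1 = 0
G15 = G6 AND G13 = 1 AND 0 = 0

G3 = 1; G4 = 0; G15 = 0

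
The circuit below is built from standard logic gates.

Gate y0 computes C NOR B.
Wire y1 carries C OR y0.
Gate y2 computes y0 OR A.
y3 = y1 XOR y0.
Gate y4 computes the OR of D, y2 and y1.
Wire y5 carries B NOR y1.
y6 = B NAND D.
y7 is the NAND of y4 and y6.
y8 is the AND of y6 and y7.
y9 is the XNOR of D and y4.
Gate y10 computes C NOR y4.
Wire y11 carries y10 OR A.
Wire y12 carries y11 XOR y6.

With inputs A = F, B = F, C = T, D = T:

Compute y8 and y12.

y0 = C NOR B = T NOR F = F
y1 = C OR y0 = T OR F = T
y2 = y0 OR A = F OR F = F
y4 = D OR y2 OR y1 = T OR F OR T = T
y6 = B NAND D = F NAND T = T
y7 = y4 NAND y6 = T NAND T = F
y8 = y6 AND y7 = T AND F = F
y10 = C NOR y4 = T NOR T = F
y11 = y10 OR A = F OR F = F
y12 = y11 XOR y6 = F XOR T = T

y8 = F, y12 = T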